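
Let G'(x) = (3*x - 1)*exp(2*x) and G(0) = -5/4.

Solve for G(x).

G'(x) has the shape u'v + uv' for u = 3*x/2 - 5/4 and v = exp(2*x) — it is the derivative of the product u*v.
A general antiderivative is (6*x - 5)*exp(2*x)/4 + C.
The condition gives C = -5/4 - (-5/4) = 0.
So G(x) = (6*x - 5)*exp(2*x)/4.
Check: d/dx[(6*x - 5)*exp(2*x)/4] = 3*x*exp(2*x) - exp(2*x), which equals G'(x).

G(x) = (6*x - 5)*exp(2*x)/4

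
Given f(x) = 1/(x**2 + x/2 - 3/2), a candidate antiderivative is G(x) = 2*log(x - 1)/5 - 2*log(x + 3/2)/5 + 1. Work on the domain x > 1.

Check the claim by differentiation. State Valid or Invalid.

d/dx[G] = 2/(2*x**2 + x - 3)
This equals f(x) exactly, so the claim holds.

Valid. The derivative of G reproduces f.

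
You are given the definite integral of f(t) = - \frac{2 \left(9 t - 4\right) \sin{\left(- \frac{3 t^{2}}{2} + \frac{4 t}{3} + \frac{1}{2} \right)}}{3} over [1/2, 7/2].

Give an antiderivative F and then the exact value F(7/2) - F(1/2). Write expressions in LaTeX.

Antiderivative: F(t) = - 2 \cos{\left(- \frac{3 t^{2}}{2} + \frac{4 t}{3} + \frac{1}{2} \right)}; value = - 2 \cos{\left(\frac{317}{24} \right)} + 2 \cos{\left(\frac{19}{24} \right)}

The substitution u = - \frac{3 t^{2}}{2} + \frac{4 t}{3} + \frac{1}{2} works: f is exactly (dF/du)*(du/dt) for that inner function.
F(t) = - 2 \cos{\left(- \frac{3 t^{2}}{2} + \frac{4 t}{3} + \frac{1}{2} \right)} is an antiderivative of f.
Check: d/dt[- 2 \cos{\left(- \frac{3 t^{2}}{2} + \frac{4 t}{3} + \frac{1}{2} \right)}] = - 6 t \sin{\left(- \frac{3 t^{2}}{2} + \frac{4 t}{3} + \frac{1}{2} \right)} + \frac{8 \sin{\left(- \frac{3 t^{2}}{2} + \frac{4 t}{3} + \frac{1}{2} \right)}}{3}, which equals f(t).
F(7/2) = - 2 \cos{\left(\frac{317}{24} \right)}; F(1/2) = - 2 \cos{\left(\frac{19}{24} \right)}.
Integral = F(7/2) - F(1/2) = - 2 \cos{\left(\frac{317}{24} \right)} + 2 \cos{\left(\frac{19}{24} \right)}.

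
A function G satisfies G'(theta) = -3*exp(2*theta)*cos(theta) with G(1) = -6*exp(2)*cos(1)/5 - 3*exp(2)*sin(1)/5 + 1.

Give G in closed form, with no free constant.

G(theta) = (-3*exp(2*theta)*sin(theta) - 6*exp(2*theta)*cos(theta) + 5)/5

Since d/dtheta undoes antidifferentiation here, G(theta) must give back the stated G'(theta).
A general antiderivative is -3*exp(2*theta)*sin(theta)/5 - 6*exp(2*theta)*cos(theta)/5 + C.
The condition gives C = -6*exp(2)*cos(1)/5 - 3*exp(2)*sin(1)/5 + 1 - (-6*exp(2)*cos(1)/5 - 3*exp(2)*sin(1)/5) = 1.
So G(theta) = (-3*exp(2*theta)*sin(theta) - 6*exp(2*theta)*cos(theta) + 5)/5.
Check: d/dtheta[(-3*exp(2*theta)*sin(theta) - 6*exp(2*theta)*cos(theta) + 5)/5] = -3*exp(2*theta)*cos(theta) = G'(theta).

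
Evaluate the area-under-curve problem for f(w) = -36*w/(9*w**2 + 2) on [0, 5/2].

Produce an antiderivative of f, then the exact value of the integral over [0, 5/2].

Antiderivative: F(w) = -2*log(3*w**2 + 2/3); value = -2*log(233/12) + 2*log(2/3)

f matches the chain-rule pattern g'(h)*h' with inner function h(w) = 3*w**2 + 2/3; substituting u = h(w) collapses the integral.
F(w) = -2*log(3*w**2 + 2/3) is an antiderivative of f.
Check: d/dw[-2*log(3*w**2 + 2/3)] = -36*w/(9*w**2 + 2) = f(w).
F(5/2) = -2*log(233/12); F(0) = -2*log(2/3).
Integral = F(5/2) - F(0) = -2*log(233/12) + 2*log(2/3).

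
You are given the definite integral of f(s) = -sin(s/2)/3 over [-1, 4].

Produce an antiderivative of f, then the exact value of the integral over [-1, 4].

A first test for any F(s): its s-derivative must equal f(s) identically.
F(s) = 2*cos(s/2)/3 is an antiderivative of f.
Check: d/ds[2*cos(s/2)/3] = -sin(s/2)/3 = f(s).
F(4) = 2*cos(2)/3; F(-1) = 2*cos(1/2)/3.
Integral = F(4) - F(-1) = -2*cos(1/2)/3 + 2*cos(2)/3.

Antiderivative: F(s) = 2*cos(s/2)/3; value = -2*cos(1/2)/3 + 2*cos(2)/3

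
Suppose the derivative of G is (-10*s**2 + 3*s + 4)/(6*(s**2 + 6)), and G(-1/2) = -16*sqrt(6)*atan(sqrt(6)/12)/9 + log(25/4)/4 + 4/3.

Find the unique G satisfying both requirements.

G(s) = -5*s/3 + log(s**2 + 6)/4 + 16*sqrt(6)*atan(sqrt(6)*s/6)/9 + 1/2

For G(s) to be correct, d/ds[G] must agree with the stated G'(s) identically.
A general antiderivative is -5*s/3 + log(s**2 + 6)/4 + 16*sqrt(6)*atan(sqrt(6)*s/6)/9 + C.
The condition gives C = -16*sqrt(6)*atan(sqrt(6)/12)/9 + log(25/4)/4 + 4/3 - (-16*sqrt(6)*atan(sqrt(6)/12)/9 + log(25/4)/4 + 5/6) = 1/2.
So G(s) = -5*s/3 + log(s**2 + 6)/4 + 16*sqrt(6)*atan(sqrt(6)*s/6)/9 + 1/2.
Check: d/ds[-5*s/3 + log(s**2 + 6)/4 + 16*sqrt(6)*atan(sqrt(6)*s/6)/9 + 1/2] = (-10*s**2 + 3*s + 4)/(6*s**2 + 36), which equals G'(s).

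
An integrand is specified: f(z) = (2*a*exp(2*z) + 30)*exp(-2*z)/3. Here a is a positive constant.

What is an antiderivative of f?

Since d/dz undoes antidifferentiation here, F'(z) = f(z) is required of F(z).
Check: d/dz[(2*a*z*exp(2*z) - 15)*exp(-2*z)/3] = (2*a*exp(2*z) + 30)*exp(-2*z)/3 = f(z).

An antiderivative is F(z) = (2*a*z*exp(2*z) - 15)*exp(-2*z)/3.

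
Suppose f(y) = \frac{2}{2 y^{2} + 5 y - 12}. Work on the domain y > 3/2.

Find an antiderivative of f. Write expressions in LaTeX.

An antiderivative is F(y) = \frac{2 \left(\log{\left(y - \frac{3}{2} \right)} - \log{\left(y + 4 \right)}\right)}{11}.

The denominator factors as \left(y + 4\right) \left(2 y - 3\right); partial fractions split f into directly integrable pieces: \frac{4}{11 \left(2 y - 3\right)} - \frac{2}{11 \left(y + 4\right)}.
Check: d/dy[\frac{2 \left(\log{\left(y - \frac{3}{2} \right)} - \log{\left(y + 4 \right)}\right)}{11}] = \frac{2}{2 y^{2} + 5 y - 12} = f(y).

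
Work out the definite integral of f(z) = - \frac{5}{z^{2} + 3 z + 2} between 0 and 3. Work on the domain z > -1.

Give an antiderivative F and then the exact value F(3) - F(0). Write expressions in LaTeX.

Antiderivative: F(z) = - 5 \log{\left(z + 1 \right)} + 5 \log{\left(z + 2 \right)}; value = - 5 \log{\left(4 \right)} - 5 \log{\left(2 \right)} + 5 \log{\left(5 \right)}

The denominator factors as \left(z + 1\right) \left(z + 2\right); partial fractions split f into directly integrable pieces: \frac{5}{z + 2} - \frac{5}{z + 1}.
F(z) = - 5 \log{\left(z + 1 \right)} + 5 \log{\left(z + 2 \right)} is an antiderivative of f.
Check: d/dz[- 5 \log{\left(z + 1 \right)} + 5 \log{\left(z + 2 \right)}] = - \frac{5}{z^{2} + 3 z + 2} = f(z).
F(3) = - 5 \log{\left(4 \right)} + 5 \log{\left(5 \right)}; F(0) = 5 \log{\left(2 \right)}.
Integral = F(3) - F(0) = - 5 \log{\left(4 \right)} - 5 \log{\left(2 \right)} + 5 \log{\left(5 \right)}.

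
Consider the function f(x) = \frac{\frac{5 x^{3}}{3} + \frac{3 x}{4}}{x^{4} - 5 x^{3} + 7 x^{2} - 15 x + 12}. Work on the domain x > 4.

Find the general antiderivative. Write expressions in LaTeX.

F(x) = \frac{329 \log{\left(x - 4 \right)}}{171} - \frac{29 \log{\left(x - 1 \right)}}{144} - \frac{17 \log{\left(x^{2} + 3 \right)}}{608} + \frac{85 \sqrt{3} \operatorname{atan}{\left(\frac{\sqrt{3} x}{3} \right)}}{304} + C

Factor the denominator (12 \left(x - 4\right) \left(x - 1\right) \left(x^{2} + 3\right)) and decompose: f = - \frac{17 \left(x - 15\right)}{304 \left(x^{2} + 3\right)} - \frac{29}{144 \left(x - 1\right)} + \frac{329}{171 \left(x - 4\right)}; each piece integrates to a log, atan, or power term.
Check: d/dx[\frac{329 \log{\left(x - 4 \right)}}{171} - \frac{29 \log{\left(x - 1 \right)}}{144} - \frac{17 \log{\left(x^{2} + 3 \right)}}{608} + \frac{85 \sqrt{3} \operatorname{atan}{\left(\frac{\sqrt{3} x}{3} \right)}}{304}] = \frac{20 x^{3} + 9 x}{12 x^{4} - 60 x^{3} + 84 x^{2} - 180 x + 144}, which equals f(x).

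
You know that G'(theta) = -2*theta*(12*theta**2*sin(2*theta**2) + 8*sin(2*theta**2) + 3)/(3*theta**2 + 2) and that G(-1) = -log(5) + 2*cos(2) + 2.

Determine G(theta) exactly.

G(theta) = -log(3*theta**2 + 2) + 2*cos(2*theta**2) + 2

Since d/dtheta undoes antidifferentiation here, G(theta) must give back the stated G'(theta).
A general antiderivative is -log(3*theta**2 + 2) + 2*cos(2*theta**2) + C.
The condition gives C = -log(5) + 2*cos(2) + 2 - (-log(5) + 2*cos(2)) = 2.
So G(theta) = -log(3*theta**2 + 2) + 2*cos(2*theta**2) + 2.
Check: d/dtheta[-log(3*theta**2 + 2) + 2*cos(2*theta**2) + 2] = (-24*theta**3*sin(2*theta**2) - 16*theta*sin(2*theta**2) - 6*theta)/(3*theta**2 + 2), which equals G'(theta).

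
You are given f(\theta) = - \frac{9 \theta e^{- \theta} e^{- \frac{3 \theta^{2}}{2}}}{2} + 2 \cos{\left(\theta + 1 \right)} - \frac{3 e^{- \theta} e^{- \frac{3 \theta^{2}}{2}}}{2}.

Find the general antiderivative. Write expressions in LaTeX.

F(\theta) = \frac{\left(4 e^{\theta} e^{\frac{3 \theta^{2}}{2}} \sin{\left(\theta + 1 \right)} + 3\right) e^{- \theta} e^{- \frac{3 \theta^{2}}{2}}}{2} + C

Integrate term by term and add the pieces.
Check: d/d\theta[\frac{\left(4 e^{\theta} e^{\frac{3 \theta^{2}}{2}} \sin{\left(\theta + 1 \right)} + 3\right) e^{- \theta} e^{- \frac{3 \theta^{2}}{2}}}{2}] = \frac{\left(- 9 \theta + 4 e^{\theta} e^{\frac{3 \theta^{2}}{2}} \cos{\left(\theta + 1 \right)} - 3\right) e^{- \theta} e^{- \frac{3 \theta^{2}}{2}}}{2}, which equals f(\theta).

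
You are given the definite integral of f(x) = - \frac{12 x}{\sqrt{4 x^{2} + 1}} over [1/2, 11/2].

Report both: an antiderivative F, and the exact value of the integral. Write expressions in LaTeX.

f matches the chain-rule pattern g'(h)*h' with inner function h(x) = 4 x^{2} + 1; substituting u = h(x) collapses the integral.
F(x) = - 3 \sqrt{4 x^{2} + 1} is an antiderivative of f.
Check: d/dx[- 3 \sqrt{4 x^{2} + 1}] = - \frac{12 x}{\sqrt{4 x^{2} + 1}} = f(x).
F(11/2) = - 3 \sqrt{122}; F(1/2) = - 3 \sqrt{2}.
Integral = F(11/2) - F(1/2) = - 3 \sqrt{122} + 3 \sqrt{2}.

Antiderivative: F(x) = - 3 \sqrt{4 x^{2} + 1}; value = - 3 \sqrt{122} + 3 \sqrt{2}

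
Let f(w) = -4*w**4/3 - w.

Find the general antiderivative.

The integrand splits into summands that can be handled one at a time.
Check: d/dw[-4*w**5/15 - w**2/2] = -4*w**4/3 - w = f(w).

F(w) = -4*w**5/15 - w**2/2 + C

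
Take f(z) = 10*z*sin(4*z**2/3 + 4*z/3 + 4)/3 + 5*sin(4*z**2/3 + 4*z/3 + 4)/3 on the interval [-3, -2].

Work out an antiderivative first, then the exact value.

f matches the chain-rule pattern g'(h)*h' with inner function h(z) = 4*z**2/3 + 4*z/3 + 4; substituting u = h(z) collapses the integral.
F(z) = -5*cos(4*z**2/3 + 4*z/3 + 4)/4 is an antiderivative of f.
Check: d/dz[-5*cos(4*z**2/3 + 4*z/3 + 4)/4] = 10*z*sin(4*z**2/3 + 4*z/3 + 4)/3 + 5*sin(4*z**2/3 + 4*z/3 + 4)/3 = f(z).
F(-2) = -5*cos(20/3)/4; F(-3) = -5*cos(12)/4.
Integral = F(-2) - F(-3) = -5*cos(20/3)/4 + 5*cos(12)/4.

Antiderivative: F(z) = -5*cos(4*z**2/3 + 4*z/3 + 4)/4; value = -5*cos(20/3)/4 + 5*cos(12)/4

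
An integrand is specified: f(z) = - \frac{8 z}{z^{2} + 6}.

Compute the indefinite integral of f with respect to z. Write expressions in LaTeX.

F(z) = - 4 \log{\left(\frac{z^{2}}{2} + 3 \right)} + C

f matches the chain-rule pattern g'(h)*h' with inner function h(z) = \frac{z^{2}}{2} + 3; substituting u = h(z) collapses the integral.
Check: d/dz[- 4 \log{\left(\frac{z^{2}}{2} + 3 \right)}] = - \frac{8 z}{z^{2} + 6} = f(z).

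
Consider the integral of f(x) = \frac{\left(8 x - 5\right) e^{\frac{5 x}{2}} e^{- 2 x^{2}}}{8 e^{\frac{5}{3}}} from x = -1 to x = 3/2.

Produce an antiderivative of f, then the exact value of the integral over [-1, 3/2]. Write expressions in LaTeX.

The substitution u = - 2 x^{2} + \frac{5 x}{2} - \frac{5}{3} works: f is exactly (dF/du)*(du/dx) for that inner function.
F(x) = - \frac{e^{\frac{5 x}{2}} e^{- 2 x^{2}}}{4 e^{\frac{5}{3}}} is an antiderivative of f.
Check: d/dx[- \frac{e^{\frac{5 x}{2}} e^{- 2 x^{2}}}{4 e^{\frac{5}{3}}}] = \frac{\left(8 x e^{\frac{5 x}{2}} - 5 e^{\frac{5 x}{2}}\right) e^{- 2 x^{2}}}{8 e^{\frac{5}{3}}}, which equals f(x).
F(3/2) = - \frac{1}{4 e^{\frac{29}{12}}}; F(-1) = - \frac{1}{4 e^{\frac{37}{6}}}.
Integral = F(3/2) - F(-1) = - \frac{1}{4 e^{\frac{29}{12}}} + \frac{1}{4 e^{\frac{37}{6}}}.

Antiderivative: F(x) = - \frac{e^{\frac{5 x}{2}} e^{- 2 x^{2}}}{4 e^{\frac{5}{3}}}; value = - \frac{1}{4 e^{\frac{29}{12}}} + \frac{1}{4 e^{\frac{37}{6}}}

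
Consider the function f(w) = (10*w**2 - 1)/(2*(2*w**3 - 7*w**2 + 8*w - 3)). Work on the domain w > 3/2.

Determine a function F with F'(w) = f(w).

An antiderivative is F(w) = 43*log(w - 3/2)/2 - 19*log(w - 1) + 9/(2*w - 2).

The denominator factors as 2*(w - 1)**2*(2*w - 3); partial fractions split f into directly integrable pieces: 43/(2*w - 3) - 19/(w - 1) - 9/(2*(w - 1)**2).
Check: d/dw[43*log(w - 3/2)/2 - 19*log(w - 1) + 9/(2*w - 2)] = (10*w**2 - 1)/(4*w**3 - 14*w**2 + 16*w - 6), which equals f(w).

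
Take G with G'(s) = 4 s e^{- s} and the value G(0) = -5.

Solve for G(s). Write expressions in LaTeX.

G(s) = \left(- 4 s - 4\right) e^{- s} - 1

G'(s) has the shape u'v + uv' for u = - 4 s - 4 and v = e^{- s} — it is the derivative of the product u*v.
A general antiderivative is \left(- 4 s - 4\right) e^{- s} + C.
The condition gives C = -5 - (-4) = -1.
So G(s) = \left(- 4 s - 4\right) e^{- s} - 1.
Check: d/ds[\left(- 4 s - 4\right) e^{- s} - 1] = 4 s e^{- s} = G'(s).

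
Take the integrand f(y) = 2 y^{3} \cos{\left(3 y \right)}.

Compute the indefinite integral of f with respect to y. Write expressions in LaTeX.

F(y) = \frac{2 \left(9 y^{3} \sin{\left(3 y \right)} + 9 y^{2} \cos{\left(3 y \right)} - 6 y \sin{\left(3 y \right)} - 2 \cos{\left(3 y \right)}\right)}{27} + C

Since d/dy undoes antidifferentiation here, F'(y) = f(y) is required of F(y).
Check: d/dy[\frac{2 \left(9 y^{3} \sin{\left(3 y \right)} + 9 y^{2} \cos{\left(3 y \right)} - 6 y \sin{\left(3 y \right)} - 2 \cos{\left(3 y \right)}\right)}{27}] = 2 y^{3} \cos{\left(3 y \right)} = f(y).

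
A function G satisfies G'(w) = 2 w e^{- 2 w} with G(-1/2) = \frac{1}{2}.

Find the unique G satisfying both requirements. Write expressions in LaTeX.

G'(w) has the shape u'v + uv' for u = - w - \frac{1}{2} and v = e^{- 2 w} — it is the derivative of the product u*v.
A general antiderivative is \frac{\left(- 2 w - 1\right) e^{- 2 w}}{2} + C.
The condition gives C = \frac{1}{2} - (0) = \frac{1}{2}.
So G(w) = \frac{\left(- 2 w + e^{2 w} - 1\right) e^{- 2 w}}{2}.
Check: d/dw[\frac{\left(- 2 w + e^{2 w} - 1\right) e^{- 2 w}}{2}] = 2 w e^{- 2 w} = G'(w).

G(w) = \frac{\left(- 2 w + e^{2 w} - 1\right) e^{- 2 w}}{2}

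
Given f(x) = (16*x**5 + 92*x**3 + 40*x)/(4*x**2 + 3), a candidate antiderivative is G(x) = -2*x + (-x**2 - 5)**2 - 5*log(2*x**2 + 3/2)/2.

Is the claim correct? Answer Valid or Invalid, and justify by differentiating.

d/dx[G] = (16*x**5 + 92*x**3 - 8*x**2 + 40*x - 6)/(4*x**2 + 3)
d/dx[G] - f(x) = -2 != 0.

Invalid: d/dx[G] - f = -2, which is not 0.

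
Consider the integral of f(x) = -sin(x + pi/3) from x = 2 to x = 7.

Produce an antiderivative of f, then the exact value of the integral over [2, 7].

For F(x) to be correct the identity F'(x) - f(x) = 0 must hold.
F(x) = cos(x + pi/3) is an antiderivative of f.
Check: d/dx[cos(x + pi/3)] = -sin(x + pi/3) = f(x).
F(7) = cos(pi/3 + 7); F(2) = cos(pi/3 + 2).
Integral = F(7) - F(2) = cos(pi/3 + 7) - cos(pi/3 + 2).

Antiderivative: F(x) = cos(x + pi/3); value = cos(pi/3 + 7) - cos(pi/3 + 2)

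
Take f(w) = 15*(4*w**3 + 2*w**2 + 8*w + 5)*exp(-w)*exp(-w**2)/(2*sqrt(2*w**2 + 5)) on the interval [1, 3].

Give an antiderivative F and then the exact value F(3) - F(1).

Antiderivative: F(w) = -15*sqrt(2*w**2 + 5)*exp(-w)*exp(-w**2)/2; value = -15*sqrt(23)*exp(-12)/2 + 15*sqrt(7)*exp(-2)/2

f has the shape u'v + uv' for u = -15*sqrt(2*w**2 + 5)/2 and v = exp(-w**2 - w) — it is the derivative of the product u*v.
F(w) = -15*sqrt(2*w**2 + 5)*exp(-w)*exp(-w**2)/2 is an antiderivative of f.
Check: d/dw[-15*sqrt(2*w**2 + 5)*exp(-w)*exp(-w**2)/2] = (60*w**3 + 30*w**2 + 120*w + 75)*exp(-w)*exp(-w**2)/(2*sqrt(2*w**2 + 5)), which equals f(w).
F(3) = -15*sqrt(23)*exp(-12)/2; F(1) = -15*sqrt(7)*exp(-2)/2.
Integral = F(3) - F(1) = -15*sqrt(23)*exp(-12)/2 + 15*sqrt(7)*exp(-2)/2.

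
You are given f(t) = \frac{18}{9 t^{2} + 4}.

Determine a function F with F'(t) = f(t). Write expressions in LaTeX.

An antiderivative is F(t) = 3 \operatorname{atan}{\left(\frac{3 t}{2} \right)}.

For F(t) to be correct the identity F'(t) - f(t) = 0 must hold.
Check: d/dt[3 \operatorname{atan}{\left(\frac{3 t}{2} \right)}] = \frac{18}{9 t^{2} + 4} = f(t).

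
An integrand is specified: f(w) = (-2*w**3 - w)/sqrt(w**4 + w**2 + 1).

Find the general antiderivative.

F(w) = -sqrt((w**2 - w + 1)*(w**2 + w + 1)) + C

The substitution u = w**4 + w**2 + 1 works: f is exactly (dF/du)*(du/dw) for that inner function.
Check: d/dw[-sqrt((w**2 - w + 1)*(w**2 + w + 1))] = (-2*w**3*sqrt(w**4 + w**2 + 1) - w*sqrt(w**4 + w**2 + 1))/(w**4 + w**2 + 1), which equals f(w).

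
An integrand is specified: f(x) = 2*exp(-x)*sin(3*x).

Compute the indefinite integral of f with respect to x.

F(x) = -exp(-x)*sin(3*x)/5 - 3*exp(-x)*cos(3*x)/5 + C

Whatever form F(x) takes, F'(x) = f(x) is non-negotiable.
Check: d/dx[-exp(-x)*sin(3*x)/5 - 3*exp(-x)*cos(3*x)/5] = 2*exp(-x)*sin(3*x) = f(x).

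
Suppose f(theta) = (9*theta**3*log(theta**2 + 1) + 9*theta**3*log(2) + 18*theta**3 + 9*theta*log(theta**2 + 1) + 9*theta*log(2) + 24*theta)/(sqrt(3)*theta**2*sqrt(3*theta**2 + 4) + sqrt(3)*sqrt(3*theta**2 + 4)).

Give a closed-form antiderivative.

An antiderivative is F(theta) = sqrt(3)*sqrt(3*theta**2 + 4)*log(2*theta**2 + 2).

f has the shape u'v + uv' for u = 3*sqrt(theta**2 + 4/3) and v = log(2*theta**2 + 2) — it is the derivative of the product u*v.
Check: d/dtheta[sqrt(3)*sqrt(3*theta**2 + 4)*log(2*theta**2 + 2)] = (3*sqrt(3)*theta**3*log(theta**2 + 1) + 3*sqrt(3)*theta**3*log(2) + 6*sqrt(3)*theta**3 + 3*sqrt(3)*theta*log(theta**2 + 1) + 3*sqrt(3)*theta*log(2) + 8*sqrt(3)*theta)/(theta**2*sqrt(3*theta**2 + 4) + sqrt(3*theta**2 + 4)), which equals f(theta).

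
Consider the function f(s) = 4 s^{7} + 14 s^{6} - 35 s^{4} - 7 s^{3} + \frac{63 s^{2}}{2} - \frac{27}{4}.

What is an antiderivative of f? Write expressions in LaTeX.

The substitution u = - s^{2} - s + \frac{3}{2} works: f is exactly (dF/du)*(du/ds) for that inner function.
Check: d/ds[\frac{\left(2 s^{2} + 2 s - 3\right)^{4}}{32}] = 4 s^{7} + 14 s^{6} - 35 s^{4} - 7 s^{3} + \frac{63 s^{2}}{2} - \frac{27}{4} = f(s).

An antiderivative is F(s) = \frac{\left(2 s^{2} + 2 s - 3\right)^{4}}{32}.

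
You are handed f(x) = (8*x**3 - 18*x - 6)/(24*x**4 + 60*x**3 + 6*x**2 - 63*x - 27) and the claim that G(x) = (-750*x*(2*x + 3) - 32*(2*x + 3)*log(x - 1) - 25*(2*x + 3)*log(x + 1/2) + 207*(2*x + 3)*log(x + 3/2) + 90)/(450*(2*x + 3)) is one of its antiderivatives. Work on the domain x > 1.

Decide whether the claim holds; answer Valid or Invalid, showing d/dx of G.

d/dx[G] = (-40*x**4 - 92*x**3 - 10*x**2 + 87*x + 39)/(24*x**4 + 60*x**3 + 6*x**2 - 63*x - 27)
d/dx[G] - f(x) = -5/3 != 0.

Invalid: d/dx[G] - f = -5/3, which is not 0.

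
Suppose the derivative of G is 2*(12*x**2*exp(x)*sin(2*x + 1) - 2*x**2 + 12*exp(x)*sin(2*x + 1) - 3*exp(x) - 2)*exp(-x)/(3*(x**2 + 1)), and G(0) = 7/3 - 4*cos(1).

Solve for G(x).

Differentiate the proposed G(x) back; it has to land on the given G'(x).
A general antiderivative is -4*cos(2*x + 1) - 2*atan(x) + 4*exp(-x)/3 + C.
The condition gives C = 7/3 - 4*cos(1) - (4/3 - 4*cos(1)) = 1.
So G(x) = (-12*exp(x)*cos(2*x + 1) - 6*exp(x)*atan(x) + 3*exp(x) + 4)*exp(-x)/3.
Check: d/dx[(-12*exp(x)*cos(2*x + 1) - 6*exp(x)*atan(x) + 3*exp(x) + 4)*exp(-x)/3] = (24*x**2*exp(x)*sin(2*x + 1) - 4*x**2 + 24*exp(x)*sin(2*x + 1) - 6*exp(x) - 4)/(3*x**2*exp(x) + 3*exp(x)), which equals G'(x).

G(x) = (-12*exp(x)*cos(2*x + 1) - 6*exp(x)*atan(x) + 3*exp(x) + 4)*exp(-x)/3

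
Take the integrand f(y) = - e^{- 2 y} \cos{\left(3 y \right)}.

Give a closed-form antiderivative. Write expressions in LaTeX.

An antiderivative F(y) passes only if d/dy[F] lands on f(y) exactly.
Check: d/dy[- \frac{3 e^{- 2 y} \sin{\left(3 y \right)}}{13} + \frac{2 e^{- 2 y} \cos{\left(3 y \right)}}{13}] = - e^{- 2 y} \cos{\left(3 y \right)} = f(y).

An antiderivative is F(y) = - \frac{3 e^{- 2 y} \sin{\left(3 y \right)}}{13} + \frac{2 e^{- 2 y} \cos{\left(3 y \right)}}{13}.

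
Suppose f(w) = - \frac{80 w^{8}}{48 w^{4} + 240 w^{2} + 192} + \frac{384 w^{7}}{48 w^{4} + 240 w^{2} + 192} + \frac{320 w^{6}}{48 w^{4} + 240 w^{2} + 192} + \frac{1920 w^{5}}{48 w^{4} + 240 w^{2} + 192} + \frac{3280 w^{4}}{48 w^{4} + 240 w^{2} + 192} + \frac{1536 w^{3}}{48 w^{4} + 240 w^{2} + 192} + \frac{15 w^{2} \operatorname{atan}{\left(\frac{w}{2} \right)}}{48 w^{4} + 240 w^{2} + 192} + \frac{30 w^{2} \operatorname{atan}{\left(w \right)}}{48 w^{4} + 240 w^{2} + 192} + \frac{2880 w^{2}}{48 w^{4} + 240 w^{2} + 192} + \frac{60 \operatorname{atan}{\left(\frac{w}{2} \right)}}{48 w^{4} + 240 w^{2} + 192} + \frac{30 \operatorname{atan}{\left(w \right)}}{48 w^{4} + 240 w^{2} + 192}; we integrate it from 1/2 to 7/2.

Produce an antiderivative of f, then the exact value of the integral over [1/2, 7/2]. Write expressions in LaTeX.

Antiderivative: F(w) = - \frac{w^{5}}{3} + 2 w^{4} + 5 w^{3} + \frac{5 \operatorname{atan}{\left(\frac{w}{2} \right)} \operatorname{atan}{\left(w \right)}}{16}; value = - \frac{5 \operatorname{atan}{\left(\frac{1}{4} \right)} \operatorname{atan}{\left(\frac{1}{2} \right)}}{16} + \frac{5 \operatorname{atan}{\left(\frac{7}{4} \right)} \operatorname{atan}{\left(\frac{7}{2} \right)}}{16} + \frac{5419}{16}

The integrand splits into summands that can be handled one at a time.
F(w) = - \frac{w^{5}}{3} + 2 w^{4} + 5 w^{3} + \frac{5 \operatorname{atan}{\left(\frac{w}{2} \right)} \operatorname{atan}{\left(w \right)}}{16} is an antiderivative of f.
Check: d/dw[- \frac{w^{5}}{3} + 2 w^{4} + 5 w^{3} + \frac{5 \operatorname{atan}{\left(\frac{w}{2} \right)} \operatorname{atan}{\left(w \right)}}{16}] = \frac{- 80 w^{8} + 384 w^{7} + 320 w^{6} + 1920 w^{5} + 3280 w^{4} + 1536 w^{3} + 15 w^{2} \operatorname{atan}{\left(\frac{w}{2} \right)} + 30 w^{2} \operatorname{atan}{\left(w \right)} + 2880 w^{2} + 60 \operatorname{atan}{\left(\frac{w}{2} \right)} + 30 \operatorname{atan}{\left(w \right)}}{48 w^{4} + 240 w^{2} + 192}, which equals f(w).
F(7/2) = \frac{5 \operatorname{atan}{\left(\frac{7}{4} \right)} \operatorname{atan}{\left(\frac{7}{2} \right)}}{16} + \frac{32585}{96}; F(1/2) = \frac{5 \operatorname{atan}{\left(\frac{1}{4} \right)} \operatorname{atan}{\left(\frac{1}{2} \right)}}{16} + \frac{71}{96}.
Integral = F(7/2) - F(1/2) = - \frac{5 \operatorname{atan}{\left(\frac{1}{4} \right)} \operatorname{atan}{\left(\frac{1}{2} \right)}}{16} + \frac{5 \operatorname{atan}{\left(\frac{7}{4} \right)} \operatorname{atan}{\left(\frac{7}{2} \right)}}{16} + \frac{5419}{16}.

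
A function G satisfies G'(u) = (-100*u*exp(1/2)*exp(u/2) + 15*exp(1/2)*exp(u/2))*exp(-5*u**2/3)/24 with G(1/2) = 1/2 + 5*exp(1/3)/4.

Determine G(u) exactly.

G(u) = (5*exp(-5*u**2/3 + u/2 + 1/2) + 2)/4

G'(u) matches the chain-rule pattern g'(h)*h' with inner function h(u) = -5*u**2/3 + u/2 + 1/2; substituting w = h(u) collapses the integral.
A general antiderivative is 5*exp(-5*u**2/3 + u/2 + 1/2)/4 + C.
The condition gives C = 1/2 + 5*exp(1/3)/4 - (5*exp(1/3)/4) = 1/2.
So G(u) = (5*exp(-5*u**2/3 + u/2 + 1/2) + 2)/4.
Check: d/du[(5*exp(-5*u**2/3 + u/2 + 1/2) + 2)/4] = -25*u*exp(1/2)*exp(u/2)*exp(-5*u**2/3)/6 + 5*exp(1/2)*exp(u/2)*exp(-5*u**2/3)/8, which equals G'(u).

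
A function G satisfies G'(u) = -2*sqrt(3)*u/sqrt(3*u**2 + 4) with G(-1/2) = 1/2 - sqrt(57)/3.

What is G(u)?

G(u) = sqrt(3)*(-4*sqrt(3*u**2 + 4) + sqrt(3))/6

G'(u) matches the chain-rule pattern g'(h)*h' with inner function h(u) = u**2 + 4/3; substituting w = h(u) collapses the integral.
A general antiderivative is -2*sqrt(u**2 + 4/3) + C.
The condition gives C = 1/2 - sqrt(57)/3 - (-sqrt(57)/3) = 1/2.
So G(u) = sqrt(3)*(-4*sqrt(3*u**2 + 4) + sqrt(3))/6.
Check: d/du[sqrt(3)*(-4*sqrt(3*u**2 + 4) + sqrt(3))/6] = -2*sqrt(3)*u/sqrt(3*u**2 + 4) = G'(u).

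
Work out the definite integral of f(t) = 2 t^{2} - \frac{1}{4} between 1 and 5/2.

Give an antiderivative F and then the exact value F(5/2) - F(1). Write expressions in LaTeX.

A first test for any F(t): its t-derivative must equal f(t) identically.
F(t) = \frac{2 t^{3}}{3} - \frac{t}{4} is an antiderivative of f.
Check: d/dt[\frac{2 t^{3}}{3} - \frac{t}{4}] = 2 t^{2} - \frac{1}{4} = f(t).
F(5/2) = \frac{235}{24}; F(1) = \frac{5}{12}.
Integral = F(5/2) - F(1) = \frac{75}{8}.

Antiderivative: F(t) = \frac{2 t^{3}}{3} - \frac{t}{4}; value = \frac{75}{8}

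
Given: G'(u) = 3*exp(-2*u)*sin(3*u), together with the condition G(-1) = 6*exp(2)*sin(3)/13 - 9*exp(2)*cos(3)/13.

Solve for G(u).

G(u) = (-6*sin(3*u) - 9*cos(3*u))*exp(-2*u)/13

Differentiate the proposed G(u) back; it has to land on the given G'(u).
A general antiderivative is -6*exp(-2*u)*sin(3*u)/13 - 9*exp(-2*u)*cos(3*u)/13 + C.
The condition gives C = 6*exp(2)*sin(3)/13 - 9*exp(2)*cos(3)/13 - (6*exp(2)*sin(3)/13 - 9*exp(2)*cos(3)/13) = 0.
So G(u) = (-6*sin(3*u) - 9*cos(3*u))*exp(-2*u)/13.
Check: d/du[(-6*sin(3*u) - 9*cos(3*u))*exp(-2*u)/13] = 3*exp(-2*u)*sin(3*u) = G'(u).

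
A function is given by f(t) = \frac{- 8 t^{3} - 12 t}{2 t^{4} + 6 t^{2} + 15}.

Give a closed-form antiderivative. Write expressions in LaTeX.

f matches the chain-rule pattern g'(h)*h' with inner function h(t) = \frac{2 t^{4}}{3} + 2 t^{2} + 5; substituting u = h(t) collapses the integral.
Check: d/dt[- \log{\left(\frac{2 t^{4}}{3} + 2 t^{2} + 5 \right)}] = \frac{- 8 t^{3} - 12 t}{2 t^{4} + 6 t^{2} + 15} = f(t).

An antiderivative is F(t) = - \log{\left(\frac{2 t^{4}}{3} + 2 t^{2} + 5 \right)}.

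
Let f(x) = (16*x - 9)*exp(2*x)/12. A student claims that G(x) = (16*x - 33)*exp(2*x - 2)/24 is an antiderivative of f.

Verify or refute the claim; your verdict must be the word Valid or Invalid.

d/dx[G] = 4*x*exp(-2)*exp(2*x)/3 - 25*exp(-2)*exp(2*x)/12
d/dx[G] - f(x) = -4*x*exp(2*x)/3 + 4*x*exp(-2)*exp(2*x)/3 - 25*exp(-2)*exp(2*x)/12 + 3*exp(2*x)/4 != 0.

Invalid: d/dx[G] - f = -4*x*exp(2*x)/3 + 4*x*exp(-2)*exp(2*x)/3 - 25*exp(-2)*exp(2*x)/12 + 3*exp(2*x)/4, which is not 0.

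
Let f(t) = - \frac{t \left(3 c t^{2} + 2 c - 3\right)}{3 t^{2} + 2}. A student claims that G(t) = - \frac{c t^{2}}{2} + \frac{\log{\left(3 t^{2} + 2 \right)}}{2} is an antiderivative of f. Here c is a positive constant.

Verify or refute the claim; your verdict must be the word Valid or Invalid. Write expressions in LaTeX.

d/dt[G] = \frac{- 3 c t^{3} - 2 c t + 3 t}{3 t^{2} + 2}
This equals f(t) exactly, so the claim holds.

Valid - the claim checks out under differentiation.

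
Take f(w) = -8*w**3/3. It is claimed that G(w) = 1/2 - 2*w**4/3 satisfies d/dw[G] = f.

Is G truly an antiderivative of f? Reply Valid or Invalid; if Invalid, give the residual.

d/dw[G] = -8*w**3/3
This equals f(w) exactly, so the claim holds.

Valid - differentiating G returns exactly f.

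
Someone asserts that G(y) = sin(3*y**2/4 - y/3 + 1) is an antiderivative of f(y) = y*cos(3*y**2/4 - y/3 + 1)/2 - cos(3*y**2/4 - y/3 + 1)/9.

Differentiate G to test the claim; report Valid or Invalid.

Invalid: d/dy[G] - f = y*cos(3*y**2/4 - y/3 + 1) - 2*cos(3*y**2/4 - y/3 + 1)/9, which is not 0.

d/dy[G] = 3*y*cos(3*y**2/4 - y/3 + 1)/2 - cos(3*y**2/4 - y/3 + 1)/3
d/dy[G] - f(y) = y*cos(3*y**2/4 - y/3 + 1) - 2*cos(3*y**2/4 - y/3 + 1)/9 != 0.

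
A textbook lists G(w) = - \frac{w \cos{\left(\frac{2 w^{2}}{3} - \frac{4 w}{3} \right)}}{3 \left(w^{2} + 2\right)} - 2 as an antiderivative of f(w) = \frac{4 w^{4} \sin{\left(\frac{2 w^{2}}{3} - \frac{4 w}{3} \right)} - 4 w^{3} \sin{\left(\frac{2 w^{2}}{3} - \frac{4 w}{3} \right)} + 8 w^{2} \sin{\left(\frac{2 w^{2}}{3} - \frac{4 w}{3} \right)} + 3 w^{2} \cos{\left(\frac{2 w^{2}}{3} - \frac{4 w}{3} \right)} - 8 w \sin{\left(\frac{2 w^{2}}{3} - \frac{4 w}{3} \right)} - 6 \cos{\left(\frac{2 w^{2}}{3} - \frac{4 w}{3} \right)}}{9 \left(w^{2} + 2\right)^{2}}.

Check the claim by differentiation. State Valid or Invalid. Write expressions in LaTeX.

Valid - differentiating G returns exactly f.

d/dw[G] = \frac{4 w^{4} \sin{\left(\frac{2 w^{2}}{3} - \frac{4 w}{3} \right)} - 4 w^{3} \sin{\left(\frac{2 w^{2}}{3} - \frac{4 w}{3} \right)} + 8 w^{2} \sin{\left(\frac{2 w^{2}}{3} - \frac{4 w}{3} \right)} + 3 w^{2} \cos{\left(\frac{2 w^{2}}{3} - \frac{4 w}{3} \right)} - 8 w \sin{\left(\frac{2 w^{2}}{3} - \frac{4 w}{3} \right)} - 6 \cos{\left(\frac{2 w^{2}}{3} - \frac{4 w}{3} \right)}}{9 w^{4} + 36 w^{2} + 36}
This equals f(w) exactly, so the claim holds.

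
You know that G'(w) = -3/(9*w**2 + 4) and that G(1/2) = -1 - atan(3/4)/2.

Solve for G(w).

G(w) = -atan(3*w/2)/2 - 1

Since d/dw undoes antidifferentiation here, G(w) must give back the stated G'(w).
A general antiderivative is -atan(3*w/2)/2 + C.
The condition gives C = -1 - atan(3/4)/2 - (-atan(3/4)/2) = -1.
So G(w) = -atan(3*w/2)/2 - 1.
Check: d/dw[-atan(3*w/2)/2 - 1] = -3/(9*w**2 + 4) = G'(w).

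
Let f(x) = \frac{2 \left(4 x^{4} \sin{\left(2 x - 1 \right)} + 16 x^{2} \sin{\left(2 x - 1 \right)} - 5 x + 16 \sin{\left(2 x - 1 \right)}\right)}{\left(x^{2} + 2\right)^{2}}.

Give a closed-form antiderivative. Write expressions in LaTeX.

Differentiate the proposed F(x) back; it has to land on f(x) exactly.
Check: d/dx[- 4 \cos{\left(2 x - 1 \right)} + \frac{5}{x^{2} + 2}] = \frac{8 x^{4} \sin{\left(2 x - 1 \right)} + 32 x^{2} \sin{\left(2 x - 1 \right)} - 10 x + 32 \sin{\left(2 x - 1 \right)}}{x^{4} + 4 x^{2} + 4}, which equals f(x).

An antiderivative is F(x) = - 4 \cos{\left(2 x - 1 \right)} + \frac{5}{x^{2} + 2}.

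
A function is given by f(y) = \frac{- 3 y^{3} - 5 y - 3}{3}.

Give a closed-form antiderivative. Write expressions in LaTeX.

An antiderivative is F(y) = \frac{y \left(- 3 y^{3} - 10 y - 12\right)}{12}.

Recover f(y) by differentiating a candidate F(y); any mismatch rules it out.
Check: d/dy[\frac{y \left(- 3 y^{3} - 10 y - 12\right)}{12}] = - y^{3} - \frac{5 y}{3} - 1, which equals f(y).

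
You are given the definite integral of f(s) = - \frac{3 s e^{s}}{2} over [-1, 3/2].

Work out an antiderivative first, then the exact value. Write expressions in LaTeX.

Antiderivative: F(s) = - \frac{3 s e^{s}}{2} + \frac{3 e^{s}}{2}; value = - \frac{3 e^{\frac{3}{2}}}{4} - \frac{3}{e}

f has the shape u'v + uv' for u = \frac{3}{2} - \frac{3 s}{2} and v = e^{s} — it is the derivative of the product u*v.
F(s) = - \frac{3 s e^{s}}{2} + \frac{3 e^{s}}{2} is an antiderivative of f.
Check: d/ds[- \frac{3 s e^{s}}{2} + \frac{3 e^{s}}{2}] = - \frac{3 s e^{s}}{2} = f(s).
F(3/2) = - \frac{3 e^{\frac{3}{2}}}{4}; F(-1) = \frac{3}{e}.
Integral = F(3/2) - F(-1) = - \frac{3 e^{\frac{3}{2}}}{4} - \frac{3}{e}.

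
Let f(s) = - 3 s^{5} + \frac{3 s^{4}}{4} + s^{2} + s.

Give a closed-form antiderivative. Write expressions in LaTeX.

Integrate term by term and add the pieces.
Check: d/ds[- \frac{s^{2} \left(30 s^{4} - 9 s^{3} - 20 s - 30\right)}{60}] = - 3 s^{5} + \frac{3 s^{4}}{4} + s^{2} + s = f(s).

An antiderivative is F(s) = - \frac{s^{2} \left(30 s^{4} - 9 s^{3} - 20 s - 30\right)}{60}.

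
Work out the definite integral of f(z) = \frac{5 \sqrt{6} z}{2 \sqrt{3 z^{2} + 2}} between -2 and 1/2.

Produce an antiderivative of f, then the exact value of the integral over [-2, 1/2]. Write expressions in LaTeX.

Antiderivative: F(z) = 5 \sqrt{\frac{z^{2}}{2} + \frac{1}{3}}; value = - \frac{5 \sqrt{21}}{3} + \frac{5 \sqrt{66}}{12}

f matches the chain-rule pattern g'(h)*h' with inner function h(z) = \frac{z^{2}}{2} + \frac{1}{3}; substituting u = h(z) collapses the integral.
F(z) = 5 \sqrt{\frac{z^{2}}{2} + \frac{1}{3}} is an antiderivative of f.
Check: d/dz[5 \sqrt{\frac{z^{2}}{2} + \frac{1}{3}}] = \frac{5 \sqrt{6} z}{2 \sqrt{3 z^{2} + 2}} = f(z).
F(1/2) = \frac{5 \sqrt{66}}{12}; F(-2) = \frac{5 \sqrt{21}}{3}.
Integral = F(1/2) - F(-2) = - \frac{5 \sqrt{21}}{3} + \frac{5 \sqrt{66}}{12}.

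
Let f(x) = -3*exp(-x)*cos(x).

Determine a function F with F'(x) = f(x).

An antiderivative is F(x) = -3*exp(-x)*sin(x)/2 + 3*exp(-x)*cos(x)/2.

A first test for any F(x): its x-derivative must equal f(x) identically.
Check: d/dx[-3*exp(-x)*sin(x)/2 + 3*exp(-x)*cos(x)/2] = -3*exp(-x)*cos(x) = f(x).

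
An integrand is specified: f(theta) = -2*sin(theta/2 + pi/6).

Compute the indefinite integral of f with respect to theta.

F(theta) = 4*cos(theta/2 + pi/6) + C

Since d/dtheta undoes antidifferentiation here, F'(theta) = f(theta) is required of F(theta).
Check: d/dtheta[4*cos(theta/2 + pi/6)] = -2*sin(theta/2 + pi/6) = f(theta).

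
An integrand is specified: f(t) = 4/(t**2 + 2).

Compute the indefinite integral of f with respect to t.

F(t) = 2*sqrt(2)*atan(sqrt(2)*t/2) + C

Whatever form F(t) takes, F'(t) = f(t) is non-negotiable.
Check: d/dt[2*sqrt(2)*atan(sqrt(2)*t/2)] = 4/(t**2 + 2) = f(t).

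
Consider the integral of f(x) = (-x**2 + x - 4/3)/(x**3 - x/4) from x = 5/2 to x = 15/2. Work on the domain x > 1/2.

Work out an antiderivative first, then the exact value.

Antiderivative: F(x) = -(-32*log(x) + 13*log(x - 1/2) + 25*log(x + 1/2))/6; value = -25*log(8)/6 - 16*log(5/2)/3 - 13*log(7)/6 + 13*log(2)/6 + 25*log(3)/6 + 16*log(15/2)/3

The denominator factors as 3*x*(2*x - 1)*(2*x + 1); partial fractions split f into directly integrable pieces: -25/(3*(2*x + 1)) - 13/(3*(2*x - 1)) + 16/(3*x).
F(x) = -(-32*log(x) + 13*log(x - 1/2) + 25*log(x + 1/2))/6 is an antiderivative of f.
Check: d/dx[-(-32*log(x) + 13*log(x - 1/2) + 25*log(x + 1/2))/6] = (-12*x**2 + 12*x - 16)/(12*x**3 - 3*x), which equals f(x).
F(15/2) = -25*log(8)/6 - 13*log(7)/6 + 16*log(15/2)/3; F(5/2) = -25*log(3)/6 - 13*log(2)/6 + 16*log(5/2)/3.
Integral = F(15/2) - F(5/2) = -25*log(8)/6 - 16*log(5/2)/3 - 13*log(7)/6 + 13*log(2)/6 + 25*log(3)/6 + 16*log(15/2)/3.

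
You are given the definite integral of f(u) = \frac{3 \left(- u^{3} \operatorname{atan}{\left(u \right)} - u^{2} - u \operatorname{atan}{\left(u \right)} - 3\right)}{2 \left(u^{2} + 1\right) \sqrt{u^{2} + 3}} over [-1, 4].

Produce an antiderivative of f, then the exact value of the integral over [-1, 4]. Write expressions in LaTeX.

Antiderivative: F(u) = - \frac{3 \sqrt{u^{2} + 3} \operatorname{atan}{\left(u \right)}}{2}; value = - \frac{3 \sqrt{19} \operatorname{atan}{\left(4 \right)}}{2} - \frac{3 \pi}{4}

Recognize the product-rule pattern: f = v'r + vr' with v = - \frac{3 \sqrt{u^{2} + 3}}{2}, r = \operatorname{atan}{\left(u \right)}, so integration by parts undoes it.
F(u) = - \frac{3 \sqrt{u^{2} + 3} \operatorname{atan}{\left(u \right)}}{2} is an antiderivative of f.
Check: d/du[- \frac{3 \sqrt{u^{2} + 3} \operatorname{atan}{\left(u \right)}}{2}] = \frac{- 3 u^{3} \operatorname{atan}{\left(u \right)} - 3 u^{2} - 3 u \operatorname{atan}{\left(u \right)} - 9}{2 u^{2} \sqrt{u^{2} + 3} + 2 \sqrt{u^{2} + 3}}, which equals f(u).
F(4) = - \frac{3 \sqrt{19} \operatorname{atan}{\left(4 \right)}}{2}; F(-1) = \frac{3 \pi}{4}.
Integral = F(4) - F(-1) = - \frac{3 \sqrt{19} \operatorname{atan}{\left(4 \right)}}{2} - \frac{3 \pi}{4}.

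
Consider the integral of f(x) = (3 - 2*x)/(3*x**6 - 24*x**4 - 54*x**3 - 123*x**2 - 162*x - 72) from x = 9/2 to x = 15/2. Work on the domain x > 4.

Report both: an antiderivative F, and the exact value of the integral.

Factor the denominator (3*(x - 4)*(x + 1)**2*(x + 2)*(x**2 + 3)) and decompose: f = -(x - 15)/(456*(x**2 + 3)) - 1/(18*(x + 2)) + 7/(120*(x + 1)) - 1/(12*(x + 1)**2) - 1/(1710*(x - 4)); each piece integrates to a log, atan, or power term.
F(x) = (-8*(x + 1)*log(x - 4) + 798*(x + 1)*log(x + 1) - 760*(x + 1)*log(x + 2) - 15*(x + 1)*log(x**2 + 3) + 150*sqrt(3)*(x + 1)*atan(sqrt(3)*x/3) + 1140)/(13680*(x + 1)) is an antiderivative of f.
Check: d/dx[(-8*(x + 1)*log(x - 4) + 798*(x + 1)*log(x + 1) - 760*(x + 1)*log(x + 2) - 15*(x + 1)*log(x**2 + 3) + 150*sqrt(3)*(x + 1)*atan(sqrt(3)*x/3) + 1140)/(13680*(x + 1))] = (3 - 2*x)/(3*x**6 - 24*x**4 - 54*x**3 - 123*x**2 - 162*x - 72) = f(x).
F(15/2) = -log(19/2)/18 - log(237/4)/912 - log(7/2)/1710 + 1/102 + 5*sqrt(3)*atan(5*sqrt(3)/2)/456 + 7*log(17/2)/120; F(9/2) = -log(13/2)/18 - log(93/4)/912 + log(2)/1710 + 1/66 + 5*sqrt(3)*atan(3*sqrt(3)/2)/456 + 7*log(11/2)/120.
Integral = F(15/2) - F(9/2) = -log(19/2)/18 - 7*log(11/2)/120 - 5*sqrt(3)*atan(3*sqrt(3)/2)/456 - 1/187 - log(237/4)/912 - log(7/2)/1710 - log(2)/1710 + log(93/4)/912 + 5*sqrt(3)*atan(5*sqrt(3)/2)/456 + log(13/2)/18 + 7*log(17/2)/120.

Antiderivative: F(x) = (-8*(x + 1)*log(x - 4) + 798*(x + 1)*log(x + 1) - 760*(x + 1)*log(x + 2) - 15*(x + 1)*log(x**2 + 3) + 150*sqrt(3)*(x + 1)*atan(sqrt(3)*x/3) + 1140)/(13680*(x + 1)); value = -log(19/2)/18 - 7*log(11/2)/120 - 5*sqrt(3)*atan(3*sqrt(3)/2)/456 - 1/187 - log(237/4)/912 - log(7/2)/1710 - log(2)/1710 + log(93/4)/912 + 5*sqrt(3)*atan(5*sqrt(3)/2)/456 + log(13/2)/18 + 7*log(17/2)/120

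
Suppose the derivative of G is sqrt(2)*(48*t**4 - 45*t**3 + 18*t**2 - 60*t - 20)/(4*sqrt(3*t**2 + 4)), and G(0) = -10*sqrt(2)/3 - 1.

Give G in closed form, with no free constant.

G(t) = (12*sqrt(2)*t**3*sqrt(3*t**2 + 4) - 15*sqrt(2)*t**2*sqrt(3*t**2 + 4) - 15*sqrt(2)*t*sqrt(3*t**2 + 4) - 20*sqrt(2)*sqrt(3*t**2 + 4) - 12)/12

G'(t) has the shape u'v + uv' for u = 2*sqrt(3*t**2/2 + 2) and v = t**3 - 5*t**2/4 - 5*t/4 - 5/3 — it is the derivative of the product u*v.
A general antiderivative is 2*sqrt(3*t**2/2 + 2)*(t**3 - 5*t**2/4 - 5*t/4 - 5/3) + C.
The condition gives C = -10*sqrt(2)/3 - 1 - (-10*sqrt(2)/3) = -1.
So G(t) = (12*sqrt(2)*t**3*sqrt(3*t**2 + 4) - 15*sqrt(2)*t**2*sqrt(3*t**2 + 4) - 15*sqrt(2)*t*sqrt(3*t**2 + 4) - 20*sqrt(2)*sqrt(3*t**2 + 4) - 12)/12.
Check: d/dt[(12*sqrt(2)*t**3*sqrt(3*t**2 + 4) - 15*sqrt(2)*t**2*sqrt(3*t**2 + 4) - 15*sqrt(2)*t*sqrt(3*t**2 + 4) - 20*sqrt(2)*sqrt(3*t**2 + 4) - 12)/12] = (48*sqrt(2)*t**4 - 45*sqrt(2)*t**3 + 18*sqrt(2)*t**2 - 60*sqrt(2)*t - 20*sqrt(2))/(4*sqrt(3*t**2 + 4)), which equals G'(t).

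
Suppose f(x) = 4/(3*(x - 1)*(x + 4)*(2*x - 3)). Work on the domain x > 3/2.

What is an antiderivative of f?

The denominator factors as 3*(x - 1)*(x + 4)*(2*x - 3); partial fractions split f into directly integrable pieces: 16/(33*(2*x - 3)) + 4/(165*(x + 4)) - 4/(15*(x - 1)).
Check: d/dx[8*log(x - 3/2)/33 - 4*log(x - 1)/15 + 4*log(x + 4)/165] = 4/(6*x**3 + 9*x**2 - 51*x + 36), which equals f(x).

An antiderivative is F(x) = 8*log(x - 3/2)/33 - 4*log(x - 1)/15 + 4*log(x + 4)/165.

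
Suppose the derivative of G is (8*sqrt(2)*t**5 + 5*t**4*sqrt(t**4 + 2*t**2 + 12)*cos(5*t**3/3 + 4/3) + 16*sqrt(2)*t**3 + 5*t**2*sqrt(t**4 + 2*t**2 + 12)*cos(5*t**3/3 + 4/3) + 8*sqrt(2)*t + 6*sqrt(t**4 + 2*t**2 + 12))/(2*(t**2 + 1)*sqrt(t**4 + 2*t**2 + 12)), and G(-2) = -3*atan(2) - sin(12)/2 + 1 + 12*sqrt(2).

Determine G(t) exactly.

A candidate passes only if d/dt[G] lands on the given G'(t) exactly.
A general antiderivative is 4*sqrt(t**4/2 + t**2 + 6) + sin(5*t**3/3 + 4/3)/2 + 3*atan(t) + C.
The condition gives C = -3*atan(2) - sin(12)/2 + 1 + 12*sqrt(2) - (-3*atan(2) - sin(12)/2 + 12*sqrt(2)) = 1.
So G(t) = (4*sqrt(2)*sqrt(t**4 + 2*t**2 + 12) + sin(5*t**3/3 + 4/3) + 6*atan(t) + 2)/2.
Check: d/dt[(4*sqrt(2)*sqrt(t**4 + 2*t**2 + 12) + sin(5*t**3/3 + 4/3) + 6*atan(t) + 2)/2] = (8*sqrt(2)*t**5 + 5*t**4*sqrt(t**4 + 2*t**2 + 12)*cos(5*t**3/3 + 4/3) + 16*sqrt(2)*t**3 + 5*t**2*sqrt(t**4 + 2*t**2 + 12)*cos(5*t**3/3 + 4/3) + 8*sqrt(2)*t + 6*sqrt(t**4 + 2*t**2 + 12))/(2*t**2*sqrt(t**4 + 2*t**2 + 12) + 2*sqrt(t**4 + 2*t**2 + 12)), which equals G'(t).

G(t) = (4*sqrt(2)*sqrt(t**4 + 2*t**2 + 12) + sin(5*t**3/3 + 4/3) + 6*atan(t) + 2)/2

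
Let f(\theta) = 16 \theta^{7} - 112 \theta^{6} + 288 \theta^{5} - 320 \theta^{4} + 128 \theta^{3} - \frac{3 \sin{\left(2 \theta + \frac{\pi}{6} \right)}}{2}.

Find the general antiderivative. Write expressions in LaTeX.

Integrate term by term and add the pieces.
Check: d/d\theta[2 \theta^{8} - 16 \theta^{7} + 48 \theta^{6} - 64 \theta^{5} + 32 \theta^{4} + \frac{3 \cos{\left(2 \theta + \frac{\pi}{6} \right)}}{4}] = 16 \theta^{7} - 112 \theta^{6} + 288 \theta^{5} - 320 \theta^{4} + 128 \theta^{3} - \frac{3 \sin{\left(2 \theta + \frac{\pi}{6} \right)}}{2} = f(\theta).

F(\theta) = 2 \theta^{8} - 16 \theta^{7} + 48 \theta^{6} - 64 \theta^{5} + 32 \theta^{4} + \frac{3 \cos{\left(2 \theta + \frac{\pi}{6} \right)}}{4} + C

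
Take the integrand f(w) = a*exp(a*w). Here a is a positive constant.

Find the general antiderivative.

Differentiate the proposed F(w) back; it has to land on f(w) exactly.
Check: d/dw[exp(a*w)] = a*exp(a*w) = f(w).

F(w) = exp(a*w) + C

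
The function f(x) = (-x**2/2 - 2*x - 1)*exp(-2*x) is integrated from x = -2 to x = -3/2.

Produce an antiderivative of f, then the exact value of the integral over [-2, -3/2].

Recognize the product-rule pattern: f = u'v + uv' with u = x**2/4 + 5*x/4 + 9/8, v = exp(-2*x), so integration by parts undoes it.
F(x) = (2*x**2 + 10*x + 9)*exp(-2*x)/8 is an antiderivative of f.
Check: d/dx[(2*x**2 + 10*x + 9)*exp(-2*x)/8] = (-x**2 - 4*x - 2)*exp(-2*x)/2, which equals f(x).
F(-3/2) = -3*exp(3)/16; F(-2) = -3*exp(4)/8.
Integral = F(-3/2) - F(-2) = -3*exp(3)/16 + 3*exp(4)/8.

Antiderivative: F(x) = (2*x**2 + 10*x + 9)*exp(-2*x)/8; value = -3*exp(3)/16 + 3*exp(4)/8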